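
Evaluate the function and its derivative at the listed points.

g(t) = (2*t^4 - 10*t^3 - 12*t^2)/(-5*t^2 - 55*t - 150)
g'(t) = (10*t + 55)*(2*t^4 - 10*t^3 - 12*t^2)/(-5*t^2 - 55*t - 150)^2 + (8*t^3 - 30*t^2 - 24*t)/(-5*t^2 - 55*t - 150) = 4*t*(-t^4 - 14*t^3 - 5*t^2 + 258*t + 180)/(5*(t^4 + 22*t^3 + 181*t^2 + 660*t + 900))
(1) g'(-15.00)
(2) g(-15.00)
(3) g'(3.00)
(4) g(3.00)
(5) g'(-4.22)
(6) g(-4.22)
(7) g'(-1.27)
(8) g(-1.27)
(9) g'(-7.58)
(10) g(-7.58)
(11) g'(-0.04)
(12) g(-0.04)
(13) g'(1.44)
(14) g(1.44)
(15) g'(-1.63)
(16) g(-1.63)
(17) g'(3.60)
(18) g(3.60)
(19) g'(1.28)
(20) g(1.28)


(1) = 12.13
(2) = -294.00
(3) = 0.21
(4) = 0.60
(5) = 460.29
(6) = -168.84
(7) = 0.42
(8) = -0.07
(9) = -267.53
(10) = -503.79
(11) = -0.01
(12) = 0.00
(13) = 0.25
(14) = 0.19
(15) = 1.20
(16) = -0.35
(17) = 0.09
(18) = 0.69
(19) = 0.23
(20) = 0.15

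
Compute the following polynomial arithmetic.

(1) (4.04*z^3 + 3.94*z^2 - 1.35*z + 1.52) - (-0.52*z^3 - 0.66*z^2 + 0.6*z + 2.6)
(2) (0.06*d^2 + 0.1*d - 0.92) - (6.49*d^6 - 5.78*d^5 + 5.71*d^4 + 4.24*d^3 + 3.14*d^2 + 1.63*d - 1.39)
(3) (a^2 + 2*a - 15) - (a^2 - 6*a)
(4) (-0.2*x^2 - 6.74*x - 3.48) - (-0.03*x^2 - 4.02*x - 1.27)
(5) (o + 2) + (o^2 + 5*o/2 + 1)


(1) = 4.56*z^3 + 4.6*z^2 - 1.95*z - 1.08
(2) = -6.49*d^6 + 5.78*d^5 - 5.71*d^4 - 4.24*d^3 - 3.08*d^2 - 1.53*d + 0.47
(3) = 8*a - 15
(4) = -0.17*x^2 - 2.72*x - 2.21
(5) = o^2 + 7*o/2 + 3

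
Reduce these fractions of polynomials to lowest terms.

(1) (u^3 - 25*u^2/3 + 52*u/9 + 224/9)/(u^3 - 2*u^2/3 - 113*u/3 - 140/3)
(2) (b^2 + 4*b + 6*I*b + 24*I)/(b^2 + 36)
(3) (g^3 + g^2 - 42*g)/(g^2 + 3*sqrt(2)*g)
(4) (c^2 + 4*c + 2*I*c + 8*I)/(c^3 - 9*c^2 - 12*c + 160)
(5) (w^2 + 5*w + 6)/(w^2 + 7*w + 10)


(1) = (3*u - 8)/(3*u + 15)
(2) = (b + 4)/(b - 6*I)
(3) = (g^2 + g - 42)/(g + 3*sqrt(2))
(4) = (c + 2*I)/(c^2 - 13*c + 40)
(5) = (w + 3)/(w + 5)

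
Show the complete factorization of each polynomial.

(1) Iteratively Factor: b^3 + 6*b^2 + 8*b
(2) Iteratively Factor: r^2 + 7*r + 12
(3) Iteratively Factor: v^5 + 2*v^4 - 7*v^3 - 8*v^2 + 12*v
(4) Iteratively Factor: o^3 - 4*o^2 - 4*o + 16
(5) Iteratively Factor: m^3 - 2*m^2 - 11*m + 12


(1) = (b)*(b^2 + 6*b + 8) = b*(b + 4)*(b + 2)
(2) = (r + 3)*(r + 4)
(3) = (v)*(v^4 + 2*v^3 - 7*v^2 - 8*v + 12) = v*(v - 2)*(v^3 + 4*v^2 + v - 6) = v*(v - 2)*(v - 1)*(v^2 + 5*v + 6) = v*(v - 2)*(v - 1)*(v + 2)*(v + 3)
(4) = (o - 4)*(o^2 - 4) = (o - 4)*(o - 2)*(o + 2)
(5) = (m - 1)*(m^2 - m - 12) = (m - 4)*(m - 1)*(m + 3)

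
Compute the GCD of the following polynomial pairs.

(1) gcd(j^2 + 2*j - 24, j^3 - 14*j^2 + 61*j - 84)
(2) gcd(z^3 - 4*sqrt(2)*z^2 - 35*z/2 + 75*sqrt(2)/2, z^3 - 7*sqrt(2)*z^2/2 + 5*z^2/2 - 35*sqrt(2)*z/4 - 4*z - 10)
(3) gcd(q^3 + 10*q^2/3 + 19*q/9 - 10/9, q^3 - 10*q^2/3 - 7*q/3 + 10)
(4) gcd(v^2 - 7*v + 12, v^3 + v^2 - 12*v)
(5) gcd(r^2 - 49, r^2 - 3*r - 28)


(1) = gcd((j - 4)*(j + 6), (j - 7)*(j - 4)*(j - 3)) = j - 4
(2) = 1
(3) = gcd((q - 1/3)*(q + 5/3)*(q + 2), (q - 3)*(q - 2)*(q + 5/3)) = q + 5/3
(4) = v - 3
(5) = gcd((r - 7)*(r + 7), (r - 7)*(r + 4)) = r - 7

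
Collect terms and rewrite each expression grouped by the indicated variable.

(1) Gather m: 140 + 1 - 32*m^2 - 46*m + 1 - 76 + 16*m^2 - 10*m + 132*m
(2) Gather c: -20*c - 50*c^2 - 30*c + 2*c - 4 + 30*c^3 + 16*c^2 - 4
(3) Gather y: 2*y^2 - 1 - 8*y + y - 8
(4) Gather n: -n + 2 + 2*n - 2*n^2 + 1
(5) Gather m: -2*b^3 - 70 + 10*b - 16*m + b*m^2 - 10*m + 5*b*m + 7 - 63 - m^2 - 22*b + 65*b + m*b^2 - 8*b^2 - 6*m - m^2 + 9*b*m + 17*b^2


(1) = -16*m^2 + 76*m + 66
(2) = 30*c^3 - 34*c^2 - 48*c - 8
(3) = 2*y^2 - 7*y - 9
(4) = -2*n^2 + n + 3
(5) = -2*b^3 + 9*b^2 + 53*b + m^2*(b - 2) + m*(b^2 + 14*b - 32) - 126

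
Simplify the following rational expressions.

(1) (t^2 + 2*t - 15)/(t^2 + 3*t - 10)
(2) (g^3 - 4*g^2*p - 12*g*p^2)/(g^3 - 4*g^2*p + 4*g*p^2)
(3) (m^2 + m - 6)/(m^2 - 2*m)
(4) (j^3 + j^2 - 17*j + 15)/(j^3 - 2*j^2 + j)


(1) = (t - 3)/(t - 2)
(2) = (g^2 - 4*g*p - 12*p^2)/(g^2 - 4*g*p + 4*p^2)
(3) = (m + 3)/m
(4) = (j^2 + 2*j - 15)/(j^2 - j)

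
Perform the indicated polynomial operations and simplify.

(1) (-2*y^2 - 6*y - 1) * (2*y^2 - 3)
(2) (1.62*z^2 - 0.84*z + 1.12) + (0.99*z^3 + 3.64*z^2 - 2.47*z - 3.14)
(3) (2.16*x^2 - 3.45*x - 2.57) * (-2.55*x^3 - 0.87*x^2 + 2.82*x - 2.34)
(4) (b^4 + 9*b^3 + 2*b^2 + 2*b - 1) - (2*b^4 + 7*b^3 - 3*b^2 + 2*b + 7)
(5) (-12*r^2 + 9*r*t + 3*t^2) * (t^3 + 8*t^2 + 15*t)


(1) = -4*y^4 - 12*y^3 + 4*y^2 + 18*y + 3
(2) = 0.99*z^3 + 5.26*z^2 - 3.31*z - 2.02
(3) = -5.508*x^5 + 6.9183*x^4 + 15.6462*x^3 - 12.5475*x^2 + 0.8256*x + 6.0138
(4) = -b^4 + 2*b^3 + 5*b^2 - 8
(5) = -12*r^2*t^3 - 96*r^2*t^2 - 180*r^2*t + 9*r*t^4 + 72*r*t^3 + 135*r*t^2 + 3*t^5 + 24*t^4 + 45*t^3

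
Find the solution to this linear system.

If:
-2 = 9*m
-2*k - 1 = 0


Then:
k = -1/2
m = -2/9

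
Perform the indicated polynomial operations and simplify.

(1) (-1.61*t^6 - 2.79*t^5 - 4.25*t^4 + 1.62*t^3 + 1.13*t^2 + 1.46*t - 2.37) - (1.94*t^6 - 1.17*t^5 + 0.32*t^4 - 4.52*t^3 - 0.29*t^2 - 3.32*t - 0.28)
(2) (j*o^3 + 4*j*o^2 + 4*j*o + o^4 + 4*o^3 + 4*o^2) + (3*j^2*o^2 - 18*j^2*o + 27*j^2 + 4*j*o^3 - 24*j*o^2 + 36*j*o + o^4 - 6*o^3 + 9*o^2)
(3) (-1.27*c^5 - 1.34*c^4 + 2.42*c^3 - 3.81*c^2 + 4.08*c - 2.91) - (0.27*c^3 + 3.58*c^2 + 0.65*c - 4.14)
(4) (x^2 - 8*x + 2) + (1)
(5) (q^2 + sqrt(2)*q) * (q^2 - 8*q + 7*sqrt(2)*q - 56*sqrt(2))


(1) = -3.55*t^6 - 1.62*t^5 - 4.57*t^4 + 6.14*t^3 + 1.42*t^2 + 4.78*t - 2.09
(2) = 3*j^2*o^2 - 18*j^2*o + 27*j^2 + 5*j*o^3 - 20*j*o^2 + 40*j*o + 2*o^4 - 2*o^3 + 13*o^2
(3) = -1.27*c^5 - 1.34*c^4 + 2.15*c^3 - 7.39*c^2 + 3.43*c + 1.23
(4) = x^2 - 8*x + 3
(5) = q^4 - 8*q^3 + 8*sqrt(2)*q^3 - 64*sqrt(2)*q^2 + 14*q^2 - 112*q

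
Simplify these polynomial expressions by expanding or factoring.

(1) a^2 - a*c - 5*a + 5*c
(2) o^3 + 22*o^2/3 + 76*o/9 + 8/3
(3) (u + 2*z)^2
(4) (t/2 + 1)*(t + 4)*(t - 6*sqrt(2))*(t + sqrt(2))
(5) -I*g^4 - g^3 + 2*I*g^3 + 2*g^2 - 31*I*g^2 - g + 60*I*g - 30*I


(1) = (a - 5)*(a - c)
(2) = (o + 2/3)^2*(o + 6)
(3) = u^2 + 4*u*z + 4*z^2
(4) = t^4/2 - 5*sqrt(2)*t^3/2 + 3*t^3 - 15*sqrt(2)*t^2 - 2*t^2 - 36*t - 20*sqrt(2)*t - 48
(5) = (g - 1)*(g - 6*I)*(g + 5*I)*(-I*g + I)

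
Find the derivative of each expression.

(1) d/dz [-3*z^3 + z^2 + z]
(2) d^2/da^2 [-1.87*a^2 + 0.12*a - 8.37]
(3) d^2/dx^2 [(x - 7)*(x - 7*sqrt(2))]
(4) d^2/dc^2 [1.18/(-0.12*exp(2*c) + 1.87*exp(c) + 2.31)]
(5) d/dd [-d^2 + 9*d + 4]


(1) = -9*z^2 + 2*z + 1
(2) = -3.74000000000000
(3) = 2
(4) = (1.18*(0.24*exp(c) - 1.87)*(0.48*exp(c) - 3.74)*exp(c) + (0.5664*exp(c) - 2.2066)*(-0.12*exp(2*c) + 1.87*exp(c) + 2.31))*exp(c)/(-0.12*exp(2*c) + 1.87*exp(c) + 2.31)^3
(5) = 9 - 2*d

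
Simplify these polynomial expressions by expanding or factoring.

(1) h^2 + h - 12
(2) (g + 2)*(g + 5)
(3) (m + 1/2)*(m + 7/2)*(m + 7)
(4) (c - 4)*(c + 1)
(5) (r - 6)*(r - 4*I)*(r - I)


(1) = (h - 3)*(h + 4)
(2) = g^2 + 7*g + 10
(3) = m^3 + 11*m^2 + 119*m/4 + 49/4
(4) = c^2 - 3*c - 4
(5) = r^3 - 6*r^2 - 5*I*r^2 - 4*r + 30*I*r + 24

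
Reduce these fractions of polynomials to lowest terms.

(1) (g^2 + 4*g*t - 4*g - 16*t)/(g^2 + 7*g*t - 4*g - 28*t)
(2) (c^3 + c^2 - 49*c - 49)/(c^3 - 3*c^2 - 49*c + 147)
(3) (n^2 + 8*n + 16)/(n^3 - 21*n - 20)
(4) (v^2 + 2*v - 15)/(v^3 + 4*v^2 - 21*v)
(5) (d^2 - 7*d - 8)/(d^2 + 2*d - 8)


(1) = (g + 4*t)/(g + 7*t)
(2) = (c + 1)/(c - 3)
(3) = (n + 4)/(n^2 - 4*n - 5)
(4) = (v + 5)/(v^2 + 7*v)
(5) = (d^2 - 7*d - 8)/(d^2 + 2*d - 8)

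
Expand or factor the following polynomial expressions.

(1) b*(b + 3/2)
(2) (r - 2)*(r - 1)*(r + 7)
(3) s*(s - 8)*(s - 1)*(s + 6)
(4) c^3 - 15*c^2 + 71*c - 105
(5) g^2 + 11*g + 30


(1) = b^2 + 3*b/2
(2) = r^3 + 4*r^2 - 19*r + 14
(3) = s^4 - 3*s^3 - 46*s^2 + 48*s
(4) = (c - 7)*(c - 5)*(c - 3)
(5) = (g + 5)*(g + 6)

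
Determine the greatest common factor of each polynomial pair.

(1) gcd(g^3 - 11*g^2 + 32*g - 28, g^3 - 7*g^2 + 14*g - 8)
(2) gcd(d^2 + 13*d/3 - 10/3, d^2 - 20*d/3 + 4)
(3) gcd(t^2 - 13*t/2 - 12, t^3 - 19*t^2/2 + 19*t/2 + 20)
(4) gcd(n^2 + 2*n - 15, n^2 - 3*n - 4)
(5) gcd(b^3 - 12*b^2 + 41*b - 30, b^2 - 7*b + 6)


(1) = gcd((g - 7)*(g - 2)^2, (g - 4)*(g - 2)*(g - 1)) = g - 2
(2) = gcd((d - 2/3)*(d + 5), (d - 6)*(d - 2/3)) = d - 2/3
(3) = gcd((t - 8)*(t + 3/2), (t - 8)*(t - 5/2)*(t + 1)) = t - 8
(4) = 1
(5) = gcd((b - 6)*(b - 5)*(b - 1), (b - 6)*(b - 1)) = b^2 - 7*b + 6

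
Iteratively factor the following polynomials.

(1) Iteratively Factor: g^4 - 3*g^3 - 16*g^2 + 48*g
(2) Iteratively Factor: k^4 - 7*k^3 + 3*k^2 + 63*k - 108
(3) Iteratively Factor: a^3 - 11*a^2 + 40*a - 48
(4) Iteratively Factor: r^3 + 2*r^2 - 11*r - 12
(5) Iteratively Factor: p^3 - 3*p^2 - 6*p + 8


(1) = (g)*(g^3 - 3*g^2 - 16*g + 48) = g*(g + 4)*(g^2 - 7*g + 12) = g*(g - 4)*(g + 4)*(g - 3)
(2) = (k - 4)*(k^3 - 3*k^2 - 9*k + 27) = (k - 4)*(k - 3)*(k^2 - 9) = (k - 4)*(k - 3)^2*(k + 3)
(3) = (a - 3)*(a^2 - 8*a + 16) = (a - 4)*(a - 3)*(a - 4)
(4) = (r + 4)*(r^2 - 2*r - 3) = (r + 1)*(r + 4)*(r - 3)
(5) = (p - 1)*(p^2 - 2*p - 8) = (p - 1)*(p + 2)*(p - 4)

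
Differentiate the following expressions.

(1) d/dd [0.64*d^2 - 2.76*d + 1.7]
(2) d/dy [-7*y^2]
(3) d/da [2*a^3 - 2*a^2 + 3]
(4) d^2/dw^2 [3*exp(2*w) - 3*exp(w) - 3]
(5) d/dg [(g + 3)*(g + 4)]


(1) = 1.28*d - 2.76
(2) = -14*y
(3) = 2*a*(3*a - 2)
(4) = (12*exp(w) - 3)*exp(w)
(5) = 2*g + 7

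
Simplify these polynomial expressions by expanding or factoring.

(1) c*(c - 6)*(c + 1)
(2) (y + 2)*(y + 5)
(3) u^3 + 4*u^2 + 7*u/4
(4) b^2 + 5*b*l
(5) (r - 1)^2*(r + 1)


(1) = c^3 - 5*c^2 - 6*c
(2) = y^2 + 7*y + 10
(3) = u*(u + 1/2)*(u + 7/2)
(4) = b*(b + 5*l)
(5) = r^3 - r^2 - r + 1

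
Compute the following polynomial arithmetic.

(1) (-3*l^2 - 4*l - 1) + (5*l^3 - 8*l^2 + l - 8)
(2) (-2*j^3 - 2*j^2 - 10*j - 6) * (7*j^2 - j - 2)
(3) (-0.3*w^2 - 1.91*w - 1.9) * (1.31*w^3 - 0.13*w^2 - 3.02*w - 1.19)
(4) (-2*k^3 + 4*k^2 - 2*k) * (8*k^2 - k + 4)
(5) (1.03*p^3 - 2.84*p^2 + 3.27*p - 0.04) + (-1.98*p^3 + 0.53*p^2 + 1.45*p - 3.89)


(1) = 5*l^3 - 11*l^2 - 3*l - 9
(2) = -14*j^5 - 12*j^4 - 64*j^3 - 28*j^2 + 26*j + 12
(3) = -0.393*w^5 - 2.4631*w^4 - 1.3347*w^3 + 6.3722*w^2 + 8.0109*w + 2.261
(4) = -16*k^5 + 34*k^4 - 28*k^3 + 18*k^2 - 8*k
(5) = -0.95*p^3 - 2.31*p^2 + 4.72*p - 3.93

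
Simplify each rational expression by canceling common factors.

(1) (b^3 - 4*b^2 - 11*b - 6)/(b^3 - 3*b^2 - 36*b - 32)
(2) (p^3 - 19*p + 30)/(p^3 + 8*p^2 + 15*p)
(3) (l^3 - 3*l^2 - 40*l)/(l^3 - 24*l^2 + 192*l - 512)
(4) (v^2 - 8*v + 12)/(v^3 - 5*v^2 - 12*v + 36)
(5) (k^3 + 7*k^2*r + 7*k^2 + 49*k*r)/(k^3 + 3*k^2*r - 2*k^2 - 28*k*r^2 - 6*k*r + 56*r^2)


(1) = (b^2 - 5*b - 6)/(b^2 - 4*b - 32)
(2) = (p^2 - 5*p + 6)/(p^2 + 3*p)
(3) = (l^2 + 5*l)/(l^2 - 16*l + 64)
(4) = 1/(v + 3)
(5) = (-k^2 - 7*k)/(-k^2 + 4*k*r + 2*k - 8*r)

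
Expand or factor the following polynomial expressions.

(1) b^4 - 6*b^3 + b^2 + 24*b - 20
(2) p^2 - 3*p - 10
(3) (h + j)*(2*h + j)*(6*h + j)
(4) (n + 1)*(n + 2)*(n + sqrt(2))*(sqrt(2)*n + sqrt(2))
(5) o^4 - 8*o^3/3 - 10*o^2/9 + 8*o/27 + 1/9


(1) = (b - 5)*(b - 2)*(b - 1)*(b + 2)
(2) = (p - 5)*(p + 2)
(3) = 12*h^3 + 20*h^2*j + 9*h*j^2 + j^3
(4) = sqrt(2)*n^4 + 2*n^3 + 4*sqrt(2)*n^3 + 5*sqrt(2)*n^2 + 8*n^2 + 2*sqrt(2)*n + 10*n + 4
(5) = (o - 3)*(o - 1/3)*(o + 1/3)^2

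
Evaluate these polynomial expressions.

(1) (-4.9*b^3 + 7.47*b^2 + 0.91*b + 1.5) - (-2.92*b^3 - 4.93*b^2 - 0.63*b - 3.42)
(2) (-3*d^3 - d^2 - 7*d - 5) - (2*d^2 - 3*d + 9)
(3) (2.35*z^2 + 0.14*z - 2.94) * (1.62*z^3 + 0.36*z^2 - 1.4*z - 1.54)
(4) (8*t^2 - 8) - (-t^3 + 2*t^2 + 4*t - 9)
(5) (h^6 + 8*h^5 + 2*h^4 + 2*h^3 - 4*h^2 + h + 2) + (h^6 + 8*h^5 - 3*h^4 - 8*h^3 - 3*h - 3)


(1) = -1.98*b^3 + 12.4*b^2 + 1.54*b + 4.92
(2) = -3*d^3 - 3*d^2 - 4*d - 14
(3) = 3.807*z^5 + 1.0728*z^4 - 8.0024*z^3 - 4.8734*z^2 + 3.9004*z + 4.5276
(4) = t^3 + 6*t^2 - 4*t + 1
(5) = 2*h^6 + 16*h^5 - h^4 - 6*h^3 - 4*h^2 - 2*h - 1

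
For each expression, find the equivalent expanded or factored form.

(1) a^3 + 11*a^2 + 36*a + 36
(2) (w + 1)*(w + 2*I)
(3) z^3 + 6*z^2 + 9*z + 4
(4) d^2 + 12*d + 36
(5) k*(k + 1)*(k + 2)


(1) = (a + 2)*(a + 3)*(a + 6)
(2) = w^2 + w + 2*I*w + 2*I
(3) = (z + 1)^2*(z + 4)
(4) = (d + 6)^2
(5) = k^3 + 3*k^2 + 2*k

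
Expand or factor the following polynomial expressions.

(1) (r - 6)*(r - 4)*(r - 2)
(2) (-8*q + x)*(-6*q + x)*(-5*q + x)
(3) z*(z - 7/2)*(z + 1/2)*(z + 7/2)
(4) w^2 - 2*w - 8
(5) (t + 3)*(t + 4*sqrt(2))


(1) = r^3 - 12*r^2 + 44*r - 48
(2) = -240*q^3 + 118*q^2*x - 19*q*x^2 + x^3
(3) = z^4 + z^3/2 - 49*z^2/4 - 49*z/8
(4) = (w - 4)*(w + 2)
(5) = t^2 + 3*t + 4*sqrt(2)*t + 12*sqrt(2)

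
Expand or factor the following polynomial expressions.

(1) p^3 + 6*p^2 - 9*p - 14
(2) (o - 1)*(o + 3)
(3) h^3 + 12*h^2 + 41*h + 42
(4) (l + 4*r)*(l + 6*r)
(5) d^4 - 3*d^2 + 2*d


(1) = (p - 2)*(p + 1)*(p + 7)
(2) = o^2 + 2*o - 3
(3) = (h + 2)*(h + 3)*(h + 7)
(4) = l^2 + 10*l*r + 24*r^2
(5) = d*(d - 1)^2*(d + 2)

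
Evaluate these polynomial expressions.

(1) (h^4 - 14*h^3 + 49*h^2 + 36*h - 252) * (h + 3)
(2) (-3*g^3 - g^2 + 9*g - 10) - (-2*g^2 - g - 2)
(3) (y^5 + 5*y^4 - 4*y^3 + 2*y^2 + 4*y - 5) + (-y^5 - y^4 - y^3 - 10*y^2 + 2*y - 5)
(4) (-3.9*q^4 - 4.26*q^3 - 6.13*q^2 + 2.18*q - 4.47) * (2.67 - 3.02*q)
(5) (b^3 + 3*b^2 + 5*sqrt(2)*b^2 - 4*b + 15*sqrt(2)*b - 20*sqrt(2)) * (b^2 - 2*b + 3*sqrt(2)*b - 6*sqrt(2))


(1) = h^5 - 11*h^4 + 7*h^3 + 183*h^2 - 144*h - 756
(2) = -3*g^3 + g^2 + 10*g - 8
(3) = 4*y^4 - 5*y^3 - 8*y^2 + 6*y - 10
(4) = 11.778*q^5 + 2.4522*q^4 + 7.1384*q^3 - 22.9507*q^2 + 19.32*q - 11.9349
(5) = b^5 + b^4 + 8*sqrt(2)*b^4 + 8*sqrt(2)*b^3 + 20*b^3 - 80*sqrt(2)*b^2 + 38*b^2 - 300*b + 64*sqrt(2)*b + 240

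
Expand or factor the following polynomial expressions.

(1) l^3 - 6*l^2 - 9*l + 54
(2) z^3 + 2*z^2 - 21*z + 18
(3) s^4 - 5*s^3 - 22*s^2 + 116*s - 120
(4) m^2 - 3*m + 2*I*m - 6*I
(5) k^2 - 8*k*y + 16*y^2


(1) = (l - 6)*(l - 3)*(l + 3)
(2) = (z - 3)*(z - 1)*(z + 6)
(3) = (s - 6)*(s - 2)^2*(s + 5)
(4) = (m - 3)*(m + 2*I)
(5) = (k - 4*y)^2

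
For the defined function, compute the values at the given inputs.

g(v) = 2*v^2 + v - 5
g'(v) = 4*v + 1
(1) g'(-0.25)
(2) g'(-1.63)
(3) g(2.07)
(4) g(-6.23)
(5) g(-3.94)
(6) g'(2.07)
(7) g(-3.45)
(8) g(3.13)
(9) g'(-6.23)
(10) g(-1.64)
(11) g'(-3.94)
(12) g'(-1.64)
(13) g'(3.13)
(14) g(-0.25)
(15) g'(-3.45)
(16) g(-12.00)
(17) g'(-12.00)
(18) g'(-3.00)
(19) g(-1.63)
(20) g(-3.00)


(1) = 0.00
(2) = -5.52
(3) = 5.64
(4) = 66.40
(5) = 22.11
(6) = 9.28
(7) = 15.36
(8) = 17.72
(9) = -23.92
(10) = -1.26
(11) = -14.76
(12) = -5.56
(13) = 13.52
(14) = -5.12
(15) = -12.80
(16) = 271.00
(17) = -47.00
(18) = -11.00
(19) = -1.32
(20) = 10.00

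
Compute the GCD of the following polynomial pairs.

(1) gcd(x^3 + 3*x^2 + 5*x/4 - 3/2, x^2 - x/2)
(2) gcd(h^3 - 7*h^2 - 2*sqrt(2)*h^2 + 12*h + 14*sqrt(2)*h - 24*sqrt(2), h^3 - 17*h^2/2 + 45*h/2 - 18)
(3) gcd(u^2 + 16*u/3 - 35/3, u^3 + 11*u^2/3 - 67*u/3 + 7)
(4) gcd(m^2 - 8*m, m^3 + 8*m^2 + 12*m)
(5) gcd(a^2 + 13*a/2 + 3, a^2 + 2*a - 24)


(1) = gcd((x - 1/2)*(x + 3/2)*(x + 2), x*(x - 1/2)) = x - 1/2
(2) = h^2 - 7*h + 12
(3) = u + 7
(4) = gcd(m*(m - 8), m*(m + 2)*(m + 6)) = m
(5) = a + 6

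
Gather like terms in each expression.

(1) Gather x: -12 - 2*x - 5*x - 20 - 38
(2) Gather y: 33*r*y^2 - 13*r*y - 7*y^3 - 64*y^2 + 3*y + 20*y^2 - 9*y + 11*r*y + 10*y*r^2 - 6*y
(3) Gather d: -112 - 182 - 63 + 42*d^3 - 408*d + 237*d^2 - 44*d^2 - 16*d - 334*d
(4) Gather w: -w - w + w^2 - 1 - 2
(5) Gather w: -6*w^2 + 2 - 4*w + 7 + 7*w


(1) = -7*x - 70
(2) = -7*y^3 + y^2*(33*r - 44) + y*(10*r^2 - 2*r - 12)
(3) = 42*d^3 + 193*d^2 - 758*d - 357
(4) = w^2 - 2*w - 3
(5) = -6*w^2 + 3*w + 9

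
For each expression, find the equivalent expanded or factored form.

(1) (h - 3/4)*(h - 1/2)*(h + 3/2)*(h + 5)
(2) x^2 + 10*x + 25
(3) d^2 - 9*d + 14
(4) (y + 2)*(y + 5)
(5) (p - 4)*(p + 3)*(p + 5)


(1) = h^4 + 21*h^3/4 - h^2/4 - 111*h/16 + 45/16
(2) = (x + 5)^2
(3) = (d - 7)*(d - 2)
(4) = y^2 + 7*y + 10
(5) = p^3 + 4*p^2 - 17*p - 60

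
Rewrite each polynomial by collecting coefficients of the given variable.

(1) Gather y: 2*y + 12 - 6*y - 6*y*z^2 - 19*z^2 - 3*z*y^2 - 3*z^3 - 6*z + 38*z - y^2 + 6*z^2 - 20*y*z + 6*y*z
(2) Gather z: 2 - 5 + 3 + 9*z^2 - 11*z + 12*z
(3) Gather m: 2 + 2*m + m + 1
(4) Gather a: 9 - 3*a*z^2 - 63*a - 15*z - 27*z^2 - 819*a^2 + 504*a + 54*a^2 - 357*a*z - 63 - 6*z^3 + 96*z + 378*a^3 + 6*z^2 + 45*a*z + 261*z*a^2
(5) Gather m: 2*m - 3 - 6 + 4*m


(1) = y^2*(-3*z - 1) + y*(-6*z^2 - 14*z - 4) - 3*z^3 - 13*z^2 + 32*z + 12
(2) = 9*z^2 + z
(3) = 3*m + 3
(4) = 378*a^3 + a^2*(261*z - 765) + a*(-3*z^2 - 312*z + 441) - 6*z^3 - 21*z^2 + 81*z - 54
(5) = 6*m - 9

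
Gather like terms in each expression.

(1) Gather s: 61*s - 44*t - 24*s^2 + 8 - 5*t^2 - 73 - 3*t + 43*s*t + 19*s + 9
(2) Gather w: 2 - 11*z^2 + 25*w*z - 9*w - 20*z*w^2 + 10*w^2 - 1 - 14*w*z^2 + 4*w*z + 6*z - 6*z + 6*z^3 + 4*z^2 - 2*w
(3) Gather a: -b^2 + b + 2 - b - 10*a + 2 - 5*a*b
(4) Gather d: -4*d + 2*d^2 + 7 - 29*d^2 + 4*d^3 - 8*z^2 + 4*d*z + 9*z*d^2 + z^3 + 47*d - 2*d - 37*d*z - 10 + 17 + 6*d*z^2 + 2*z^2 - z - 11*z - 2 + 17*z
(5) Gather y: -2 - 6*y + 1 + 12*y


(1) = -24*s^2 + s*(43*t + 80) - 5*t^2 - 47*t - 56
(2) = w^2*(10 - 20*z) + w*(-14*z^2 + 29*z - 11) + 6*z^3 - 7*z^2 + 1
(3) = a*(-5*b - 10) - b^2 + 4
(4) = 4*d^3 + d^2*(9*z - 27) + d*(6*z^2 - 33*z + 41) + z^3 - 6*z^2 + 5*z + 12
(5) = 6*y - 1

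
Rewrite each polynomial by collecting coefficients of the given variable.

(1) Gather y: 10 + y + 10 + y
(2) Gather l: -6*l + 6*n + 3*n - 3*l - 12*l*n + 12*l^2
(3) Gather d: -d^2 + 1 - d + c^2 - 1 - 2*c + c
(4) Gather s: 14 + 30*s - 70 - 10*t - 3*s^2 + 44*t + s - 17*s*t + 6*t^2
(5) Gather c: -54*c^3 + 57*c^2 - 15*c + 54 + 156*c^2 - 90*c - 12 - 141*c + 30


(1) = 2*y + 20
(2) = 12*l^2 + l*(-12*n - 9) + 9*n
(3) = c^2 - c - d^2 - d
(4) = -3*s^2 + s*(31 - 17*t) + 6*t^2 + 34*t - 56
(5) = -54*c^3 + 213*c^2 - 246*c + 72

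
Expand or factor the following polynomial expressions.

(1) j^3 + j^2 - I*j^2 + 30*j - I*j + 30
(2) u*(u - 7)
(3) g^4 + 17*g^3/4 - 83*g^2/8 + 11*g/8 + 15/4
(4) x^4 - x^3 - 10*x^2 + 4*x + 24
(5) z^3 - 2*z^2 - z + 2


(1) = (j + 1)*(j - 6*I)*(j + 5*I)
(2) = u^2 - 7*u
(3) = (g - 5/4)*(g - 1)*(g + 1/2)*(g + 6)
(4) = (x - 3)*(x - 2)*(x + 2)^2
(5) = (z - 2)*(z - 1)*(z + 1)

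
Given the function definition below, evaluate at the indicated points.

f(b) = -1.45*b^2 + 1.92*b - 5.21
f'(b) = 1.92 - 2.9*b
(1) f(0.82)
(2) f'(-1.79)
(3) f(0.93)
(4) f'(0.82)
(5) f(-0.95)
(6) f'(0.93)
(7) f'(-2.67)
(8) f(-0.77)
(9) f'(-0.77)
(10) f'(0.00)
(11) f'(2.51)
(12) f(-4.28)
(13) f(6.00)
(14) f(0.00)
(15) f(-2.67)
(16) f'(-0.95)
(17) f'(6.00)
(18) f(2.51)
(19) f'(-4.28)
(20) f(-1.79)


(1) = -4.61
(2) = 7.11
(3) = -4.68
(4) = -0.46
(5) = -8.34
(6) = -0.78
(7) = 9.66
(8) = -7.55
(9) = 4.15
(10) = 1.92
(11) = -5.36
(12) = -39.99
(13) = -45.89
(14) = -5.21
(15) = -20.67
(16) = 4.67
(17) = -15.48
(18) = -9.53
(19) = 14.33
(20) = -13.29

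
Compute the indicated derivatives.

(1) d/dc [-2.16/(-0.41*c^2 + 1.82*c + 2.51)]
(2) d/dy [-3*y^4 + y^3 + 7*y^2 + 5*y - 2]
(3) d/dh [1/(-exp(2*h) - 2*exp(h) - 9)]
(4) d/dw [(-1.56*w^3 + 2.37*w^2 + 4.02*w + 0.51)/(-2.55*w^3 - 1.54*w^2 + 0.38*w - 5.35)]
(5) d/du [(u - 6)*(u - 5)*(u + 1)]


(1) = (3.9312 - 1.7712*c)/(-0.41*c^2 + 1.82*c + 2.51)^2
(2) = -12*y^3 + 3*y^2 + 14*y + 5
(3) = 2*(exp(h) + 1)*exp(h)/(exp(2*h) + 2*exp(h) + 9)^2
(4) = (8.4459*w^4 + 19.3164*w^3 + 36.0309*w^2 - 23.7882*w - 21.7008)/(6.5025*w^6 + 7.854*w^5 + 0.4336*w^4 + 26.1146*w^3 + 16.6224*w^2 - 4.066*w + 28.6225)
(5) = 3*u^2 - 20*u + 19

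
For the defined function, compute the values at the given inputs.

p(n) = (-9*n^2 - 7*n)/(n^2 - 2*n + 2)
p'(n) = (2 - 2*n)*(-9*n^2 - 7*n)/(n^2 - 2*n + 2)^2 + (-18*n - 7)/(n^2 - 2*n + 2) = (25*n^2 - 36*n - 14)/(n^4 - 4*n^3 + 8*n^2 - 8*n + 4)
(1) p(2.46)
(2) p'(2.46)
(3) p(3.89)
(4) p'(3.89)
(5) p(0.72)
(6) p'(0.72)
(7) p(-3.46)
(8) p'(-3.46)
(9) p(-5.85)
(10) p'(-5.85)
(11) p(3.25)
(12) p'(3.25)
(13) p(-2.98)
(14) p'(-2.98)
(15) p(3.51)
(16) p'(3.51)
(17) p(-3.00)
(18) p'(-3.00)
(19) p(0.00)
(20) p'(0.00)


(1) = -22.89
(2) = 4.97
(3) = -17.47
(4) = 2.56
(5) = -9.00
(6) = -23.18
(7) = -4.00
(8) = 0.94
(9) = -5.57
(10) = 0.46
(11) = -19.43
(12) = 3.62
(13) = -3.51
(14) = 1.11
(15) = -18.55
(16) = 3.15
(17) = -3.53
(18) = 1.10
(19) = 0.00
(20) = -3.50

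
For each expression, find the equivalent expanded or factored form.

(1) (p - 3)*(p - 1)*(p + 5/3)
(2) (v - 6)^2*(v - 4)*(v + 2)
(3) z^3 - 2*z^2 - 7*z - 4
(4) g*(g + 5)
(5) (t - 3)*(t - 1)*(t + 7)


(1) = p^3 - 7*p^2/3 - 11*p/3 + 5
(2) = v^4 - 14*v^3 + 52*v^2 + 24*v - 288
(3) = (z - 4)*(z + 1)^2
(4) = g^2 + 5*g
(5) = t^3 + 3*t^2 - 25*t + 21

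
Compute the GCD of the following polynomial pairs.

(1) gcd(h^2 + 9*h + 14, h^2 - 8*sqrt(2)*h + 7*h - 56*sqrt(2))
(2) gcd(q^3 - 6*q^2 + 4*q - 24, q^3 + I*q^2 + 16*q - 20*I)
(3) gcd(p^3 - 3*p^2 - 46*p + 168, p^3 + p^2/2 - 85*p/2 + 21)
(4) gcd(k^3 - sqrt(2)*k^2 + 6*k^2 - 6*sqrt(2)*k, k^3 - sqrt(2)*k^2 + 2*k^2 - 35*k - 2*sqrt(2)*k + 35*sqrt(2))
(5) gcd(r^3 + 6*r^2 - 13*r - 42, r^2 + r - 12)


(1) = gcd((h + 2)*(h + 7), (h + 7)*(h - 8*sqrt(2))) = h + 7
(2) = gcd((q - 6)*(q - 2*I)*(q + 2*I), (q - 2*I)^2*(q + 5*I)) = q - 2*I
(3) = p^2 + p - 42
(4) = gcd(k*(k + 6)*(k - sqrt(2)), (k - 5)*(k + 7)*(k - sqrt(2))) = k - sqrt(2)
(5) = r - 3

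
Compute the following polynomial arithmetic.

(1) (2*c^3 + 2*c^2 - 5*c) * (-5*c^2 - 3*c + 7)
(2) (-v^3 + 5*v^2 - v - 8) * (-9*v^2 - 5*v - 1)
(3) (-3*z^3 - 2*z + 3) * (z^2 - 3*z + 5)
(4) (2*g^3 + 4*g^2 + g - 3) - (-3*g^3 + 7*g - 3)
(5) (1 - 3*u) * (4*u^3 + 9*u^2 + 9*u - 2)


(1) = -10*c^5 - 16*c^4 + 33*c^3 + 29*c^2 - 35*c
(2) = 9*v^5 - 40*v^4 - 15*v^3 + 72*v^2 + 41*v + 8
(3) = -3*z^5 + 9*z^4 - 17*z^3 + 9*z^2 - 19*z + 15
(4) = 5*g^3 + 4*g^2 - 6*g
(5) = -12*u^4 - 23*u^3 - 18*u^2 + 15*u - 2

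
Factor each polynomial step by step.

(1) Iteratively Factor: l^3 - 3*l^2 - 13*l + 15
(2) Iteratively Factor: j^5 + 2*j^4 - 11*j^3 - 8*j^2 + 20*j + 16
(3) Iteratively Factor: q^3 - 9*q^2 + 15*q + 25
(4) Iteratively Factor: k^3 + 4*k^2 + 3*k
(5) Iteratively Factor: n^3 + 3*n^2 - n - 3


(1) = (l - 1)*(l^2 - 2*l - 15) = (l - 5)*(l - 1)*(l + 3)
(2) = (j + 4)*(j^4 - 2*j^3 - 3*j^2 + 4*j + 4) = (j + 1)*(j + 4)*(j^3 - 3*j^2 + 4) = (j - 2)*(j + 1)*(j + 4)*(j^2 - j - 2) = (j - 2)^2*(j + 1)*(j + 4)*(j + 1)
(3) = (q - 5)*(q^2 - 4*q - 5) = (q - 5)^2*(q + 1)
(4) = (k)*(k^2 + 4*k + 3) = k*(k + 1)*(k + 3)
(5) = (n - 1)*(n^2 + 4*n + 3) = (n - 1)*(n + 3)*(n + 1)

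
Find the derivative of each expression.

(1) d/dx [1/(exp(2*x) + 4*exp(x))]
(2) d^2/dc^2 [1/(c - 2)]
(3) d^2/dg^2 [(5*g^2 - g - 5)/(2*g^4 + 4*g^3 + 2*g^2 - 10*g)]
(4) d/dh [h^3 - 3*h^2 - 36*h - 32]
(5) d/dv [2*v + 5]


(1) = 2*(-exp(x) - 2)*exp(-x)/(exp(x) + 4)^2
(2) = 2/(c - 2)^3
(3) = (15*g^8 + 24*g^7 - 51*g^6 - 15*g^5 - 36*g^4 - 16*g^3 + 135*g^2 + 75*g - 125)/(g^3*(g^9 + 6*g^8 + 15*g^7 + 5*g^6 - 45*g^5 - 84*g^4 + 16*g^3 + 135*g^2 + 75*g - 125))
(4) = 3*h^2 - 6*h - 36
(5) = 2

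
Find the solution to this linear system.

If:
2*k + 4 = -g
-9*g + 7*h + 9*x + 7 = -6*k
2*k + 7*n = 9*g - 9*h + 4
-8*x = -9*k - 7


Then:
g = -16*x/9 - 22/9
h = -13*x/3 - 73/21
k = 8*x/9 - 7/9
n = 191*x/63 + 935/441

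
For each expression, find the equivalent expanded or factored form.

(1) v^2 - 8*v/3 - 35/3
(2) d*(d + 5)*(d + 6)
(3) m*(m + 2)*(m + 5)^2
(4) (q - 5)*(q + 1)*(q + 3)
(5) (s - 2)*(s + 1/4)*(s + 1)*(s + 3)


(1) = (v - 5)*(v + 7/3)
(2) = d^3 + 11*d^2 + 30*d
(3) = m^4 + 12*m^3 + 45*m^2 + 50*m
(4) = q^3 - q^2 - 17*q - 15
(5) = s^4 + 9*s^3/4 - 9*s^2/2 - 29*s/4 - 3/2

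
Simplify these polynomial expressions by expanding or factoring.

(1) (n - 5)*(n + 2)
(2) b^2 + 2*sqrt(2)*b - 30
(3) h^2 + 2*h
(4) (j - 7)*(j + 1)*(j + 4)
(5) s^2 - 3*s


(1) = n^2 - 3*n - 10
(2) = (b - 3*sqrt(2))*(b + 5*sqrt(2))
(3) = h*(h + 2)
(4) = j^3 - 2*j^2 - 31*j - 28
(5) = s*(s - 3)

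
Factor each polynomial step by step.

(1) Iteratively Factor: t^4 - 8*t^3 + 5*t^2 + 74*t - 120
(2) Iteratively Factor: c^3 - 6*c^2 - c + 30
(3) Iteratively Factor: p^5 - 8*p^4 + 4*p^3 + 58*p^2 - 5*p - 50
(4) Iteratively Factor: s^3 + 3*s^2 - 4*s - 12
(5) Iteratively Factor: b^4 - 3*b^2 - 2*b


(1) = (t + 3)*(t^3 - 11*t^2 + 38*t - 40) = (t - 4)*(t + 3)*(t^2 - 7*t + 10) = (t - 4)*(t - 2)*(t + 3)*(t - 5)
(2) = (c - 3)*(c^2 - 3*c - 10) = (c - 5)*(c - 3)*(c + 2)
(3) = (p + 1)*(p^4 - 9*p^3 + 13*p^2 + 45*p - 50) = (p - 1)*(p + 1)*(p^3 - 8*p^2 + 5*p + 50) = (p - 1)*(p + 1)*(p + 2)*(p^2 - 10*p + 25) = (p - 5)*(p - 1)*(p + 1)*(p + 2)*(p - 5)
(4) = (s + 2)*(s^2 + s - 6) = (s + 2)*(s + 3)*(s - 2)
(5) = (b - 2)*(b^3 + 2*b^2 + b) = (b - 2)*(b + 1)*(b^2 + b) = (b - 2)*(b + 1)^2*(b)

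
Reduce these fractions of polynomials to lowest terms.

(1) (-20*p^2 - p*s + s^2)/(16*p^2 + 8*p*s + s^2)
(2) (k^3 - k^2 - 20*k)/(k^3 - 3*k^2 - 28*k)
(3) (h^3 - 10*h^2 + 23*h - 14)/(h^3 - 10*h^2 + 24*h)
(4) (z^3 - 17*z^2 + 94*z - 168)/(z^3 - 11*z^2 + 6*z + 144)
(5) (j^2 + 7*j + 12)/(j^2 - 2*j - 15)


(1) = (-5*p + s)/(4*p + s)
(2) = (k - 5)/(k - 7)
(3) = (h^3 - 10*h^2 + 23*h - 14)/(h^3 - 10*h^2 + 24*h)
(4) = (z^2 - 11*z + 28)/(z^2 - 5*z - 24)
(5) = (j + 4)/(j - 5)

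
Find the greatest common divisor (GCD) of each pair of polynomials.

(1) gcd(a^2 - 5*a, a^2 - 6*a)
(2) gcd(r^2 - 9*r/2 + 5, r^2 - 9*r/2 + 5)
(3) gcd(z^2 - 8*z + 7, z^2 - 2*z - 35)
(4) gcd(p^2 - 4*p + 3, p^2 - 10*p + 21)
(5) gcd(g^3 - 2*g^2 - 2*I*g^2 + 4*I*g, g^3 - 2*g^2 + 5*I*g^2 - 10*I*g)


(1) = gcd(a*(a - 5), a*(a - 6)) = a
(2) = r^2 - 9*r/2 + 5
(3) = gcd((z - 7)*(z - 1), (z - 7)*(z + 5)) = z - 7
(4) = p - 3
(5) = gcd(g*(g - 2)*(g - 2*I), g*(g - 2)*(g + 5*I)) = g^2 - 2*g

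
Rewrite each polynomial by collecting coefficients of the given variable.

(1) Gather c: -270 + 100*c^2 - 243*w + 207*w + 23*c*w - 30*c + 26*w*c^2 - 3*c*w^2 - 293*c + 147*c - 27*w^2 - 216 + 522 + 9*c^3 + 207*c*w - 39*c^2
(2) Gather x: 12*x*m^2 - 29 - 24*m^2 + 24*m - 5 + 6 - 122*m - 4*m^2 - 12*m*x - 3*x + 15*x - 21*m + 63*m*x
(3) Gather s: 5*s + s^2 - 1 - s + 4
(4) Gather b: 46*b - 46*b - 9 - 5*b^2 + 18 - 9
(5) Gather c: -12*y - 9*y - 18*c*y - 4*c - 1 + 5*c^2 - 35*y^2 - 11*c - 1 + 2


(1) = 9*c^3 + c^2*(26*w + 61) + c*(-3*w^2 + 230*w - 176) - 27*w^2 - 36*w + 36
(2) = -28*m^2 - 119*m + x*(12*m^2 + 51*m + 12) - 28
(3) = s^2 + 4*s + 3
(4) = -5*b^2
(5) = 5*c^2 + c*(-18*y - 15) - 35*y^2 - 21*y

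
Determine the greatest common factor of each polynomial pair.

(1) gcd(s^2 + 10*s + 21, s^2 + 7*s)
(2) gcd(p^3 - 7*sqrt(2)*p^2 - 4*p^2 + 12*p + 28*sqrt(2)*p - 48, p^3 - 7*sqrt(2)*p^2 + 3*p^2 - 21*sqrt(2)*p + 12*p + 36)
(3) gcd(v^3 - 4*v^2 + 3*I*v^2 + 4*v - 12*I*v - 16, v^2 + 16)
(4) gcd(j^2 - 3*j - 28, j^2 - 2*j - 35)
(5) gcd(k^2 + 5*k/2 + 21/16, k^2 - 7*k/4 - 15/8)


(1) = s + 7
(2) = p^2 - 7*sqrt(2)*p + 12
(3) = v + 4*I
(4) = gcd((j - 7)*(j + 4), (j - 7)*(j + 5)) = j - 7
(5) = gcd((k + 3/4)*(k + 7/4), (k - 5/2)*(k + 3/4)) = k + 3/4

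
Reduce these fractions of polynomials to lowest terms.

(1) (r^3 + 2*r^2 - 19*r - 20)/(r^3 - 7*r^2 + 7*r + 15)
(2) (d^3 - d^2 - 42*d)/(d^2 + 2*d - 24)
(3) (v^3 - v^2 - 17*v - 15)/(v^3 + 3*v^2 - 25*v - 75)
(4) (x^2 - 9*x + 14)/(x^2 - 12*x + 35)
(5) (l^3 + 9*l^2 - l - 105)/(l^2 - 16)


(1) = (r^2 + r - 20)/(r^2 - 8*r + 15)
(2) = (d^2 - 7*d)/(d - 4)
(3) = (v + 1)/(v + 5)
(4) = (x - 2)/(x - 5)
(5) = (l^3 + 9*l^2 - l - 105)/(l^2 - 16)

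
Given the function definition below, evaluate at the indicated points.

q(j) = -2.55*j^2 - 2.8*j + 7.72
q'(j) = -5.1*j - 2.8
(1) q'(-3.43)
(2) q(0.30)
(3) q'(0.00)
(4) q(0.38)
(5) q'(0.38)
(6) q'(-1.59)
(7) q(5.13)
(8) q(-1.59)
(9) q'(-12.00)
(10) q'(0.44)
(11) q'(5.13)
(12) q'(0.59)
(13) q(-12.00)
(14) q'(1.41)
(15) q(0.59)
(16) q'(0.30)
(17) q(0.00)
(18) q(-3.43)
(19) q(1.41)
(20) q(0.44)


(1) = 14.69
(2) = 6.65
(3) = -2.80
(4) = 6.29
(5) = -4.74
(6) = 5.31
(7) = -73.75
(8) = 5.73
(9) = 58.40
(10) = -5.04
(11) = -28.96
(12) = -5.81
(13) = -325.88
(14) = -9.99
(15) = 5.18
(16) = -4.33
(17) = 7.72
(18) = -12.68
(19) = -1.30
(20) = 5.99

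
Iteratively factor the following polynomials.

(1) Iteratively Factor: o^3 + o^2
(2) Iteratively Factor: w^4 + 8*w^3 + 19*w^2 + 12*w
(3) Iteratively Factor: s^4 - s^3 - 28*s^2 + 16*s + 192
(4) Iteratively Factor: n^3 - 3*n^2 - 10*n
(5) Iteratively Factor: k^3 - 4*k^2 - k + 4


(1) = (o)*(o^2 + o) = o^2*(o + 1)
(2) = (w + 4)*(w^3 + 4*w^2 + 3*w) = w*(w + 4)*(w^2 + 4*w + 3) = w*(w + 1)*(w + 4)*(w + 3)
(3) = (s - 4)*(s^3 + 3*s^2 - 16*s - 48) = (s - 4)*(s + 4)*(s^2 - s - 12) = (s - 4)^2*(s + 4)*(s + 3)
(4) = (n - 5)*(n^2 + 2*n) = n*(n - 5)*(n + 2)
(5) = (k + 1)*(k^2 - 5*k + 4) = (k - 1)*(k + 1)*(k - 4)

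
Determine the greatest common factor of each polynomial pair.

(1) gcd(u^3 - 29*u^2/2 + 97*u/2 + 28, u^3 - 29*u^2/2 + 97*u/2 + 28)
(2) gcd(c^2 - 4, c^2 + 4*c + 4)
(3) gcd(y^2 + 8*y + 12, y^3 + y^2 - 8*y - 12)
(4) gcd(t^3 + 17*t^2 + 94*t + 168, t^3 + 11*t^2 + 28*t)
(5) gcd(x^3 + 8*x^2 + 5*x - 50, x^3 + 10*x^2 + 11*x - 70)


(1) = u^3 - 29*u^2/2 + 97*u/2 + 28
(2) = c + 2
(3) = gcd((y + 2)*(y + 6), (y - 3)*(y + 2)^2) = y + 2
(4) = gcd((t + 4)*(t + 6)*(t + 7), t*(t + 4)*(t + 7)) = t^2 + 11*t + 28
(5) = gcd((x - 2)*(x + 5)^2, (x - 2)*(x + 5)*(x + 7)) = x^2 + 3*x - 10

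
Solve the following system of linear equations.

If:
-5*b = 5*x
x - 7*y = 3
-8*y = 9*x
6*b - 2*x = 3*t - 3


Then:
b = -24/71
t = 7/71
x = 24/71
y = -27/71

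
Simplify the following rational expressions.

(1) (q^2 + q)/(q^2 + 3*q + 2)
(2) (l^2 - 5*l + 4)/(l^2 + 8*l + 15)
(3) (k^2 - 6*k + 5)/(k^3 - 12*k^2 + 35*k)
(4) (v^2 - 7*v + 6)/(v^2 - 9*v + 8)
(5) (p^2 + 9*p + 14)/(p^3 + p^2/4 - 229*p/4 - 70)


(1) = q/(q + 2)
(2) = (l^2 - 5*l + 4)/(l^2 + 8*l + 15)
(3) = (k - 1)/(k^2 - 7*k)
(4) = (v - 6)/(v - 8)
(5) = (4*p + 8)/(4*p^2 - 27*p - 40)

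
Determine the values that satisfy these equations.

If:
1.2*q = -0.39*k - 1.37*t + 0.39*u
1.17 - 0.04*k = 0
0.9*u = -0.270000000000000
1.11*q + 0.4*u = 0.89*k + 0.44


Then:
k = 29.25
q = 23.96
t = -29.40
u = -0.30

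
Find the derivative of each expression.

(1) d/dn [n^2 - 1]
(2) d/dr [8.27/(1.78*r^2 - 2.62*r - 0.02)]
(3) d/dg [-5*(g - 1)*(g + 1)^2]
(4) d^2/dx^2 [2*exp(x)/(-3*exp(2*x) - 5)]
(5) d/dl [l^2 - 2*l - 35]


(1) = 2*n
(2) = (21.6674 - 29.4412*r)/(-1.78*r^2 + 2.62*r + 0.02)^2
(3) = 5*(1 - 3*g)*(g + 1)
(4) = (-18*exp(4*x) + 180*exp(2*x) - 50)*exp(x)/(27*exp(6*x) + 135*exp(4*x) + 225*exp(2*x) + 125)
(5) = 2*l - 2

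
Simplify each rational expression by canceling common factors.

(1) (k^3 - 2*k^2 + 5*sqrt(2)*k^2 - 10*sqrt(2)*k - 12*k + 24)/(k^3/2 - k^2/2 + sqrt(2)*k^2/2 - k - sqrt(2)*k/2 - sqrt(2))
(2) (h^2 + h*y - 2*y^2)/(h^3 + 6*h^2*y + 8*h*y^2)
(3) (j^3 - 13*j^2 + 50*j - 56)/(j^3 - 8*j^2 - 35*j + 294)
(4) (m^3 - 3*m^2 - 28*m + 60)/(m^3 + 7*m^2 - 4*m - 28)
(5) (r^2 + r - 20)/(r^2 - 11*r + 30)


(1) = (2*k^2 + 10*sqrt(2)*k - 24)/(k^2 + k*(1 + sqrt(2)) + sqrt(2))
(2) = (h - y)/(h^2 + 4*h*y)
(3) = (j^2 - 6*j + 8)/(j^2 - j - 42)
(4) = (m^2 - m - 30)/(m^2 + 9*m + 14)
(5) = (r^2 + r - 20)/(r^2 - 11*r + 30)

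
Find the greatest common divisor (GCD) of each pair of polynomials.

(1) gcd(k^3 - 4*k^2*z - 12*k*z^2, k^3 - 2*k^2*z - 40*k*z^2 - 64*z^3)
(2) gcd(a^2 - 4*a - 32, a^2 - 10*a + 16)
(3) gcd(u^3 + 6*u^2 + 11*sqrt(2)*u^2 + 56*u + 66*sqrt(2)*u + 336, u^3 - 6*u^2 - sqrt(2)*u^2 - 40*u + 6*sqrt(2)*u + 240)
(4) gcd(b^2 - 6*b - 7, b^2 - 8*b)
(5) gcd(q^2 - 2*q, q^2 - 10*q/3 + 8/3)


(1) = k + 2*z
(2) = a - 8
(3) = gcd((u + 6)*(u + 4*sqrt(2))*(u + 7*sqrt(2)), (u - 6)*(u - 5*sqrt(2))*(u + 4*sqrt(2))) = u + 4*sqrt(2)
(4) = gcd((b - 7)*(b + 1), b*(b - 8)) = 1
(5) = q - 2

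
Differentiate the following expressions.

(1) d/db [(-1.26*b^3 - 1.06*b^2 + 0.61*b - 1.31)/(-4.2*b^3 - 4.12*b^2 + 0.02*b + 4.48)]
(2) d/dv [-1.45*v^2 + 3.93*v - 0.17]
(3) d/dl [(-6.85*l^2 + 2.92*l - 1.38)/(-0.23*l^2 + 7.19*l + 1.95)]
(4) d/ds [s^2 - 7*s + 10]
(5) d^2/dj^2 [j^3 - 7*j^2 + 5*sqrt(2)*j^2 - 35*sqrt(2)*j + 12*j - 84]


(1) = (0.7392*b^4 + 5.0736*b^3 - 30.9484*b^2 - 20.292*b + 2.759)/(17.64*b^6 + 34.608*b^5 + 16.8064*b^4 - 37.7968*b^3 - 36.9148*b^2 + 0.1792*b + 20.0704)
(2) = 3.93 - 2.9*v
(3) = (-48.5799*l^2 - 27.3498*l + 15.6162)/(0.0529*l^4 - 3.3074*l^3 + 50.7991*l^2 + 28.041*l + 3.8025)
(4) = 2*s - 7
(5) = 6*j - 14 + 10*sqrt(2)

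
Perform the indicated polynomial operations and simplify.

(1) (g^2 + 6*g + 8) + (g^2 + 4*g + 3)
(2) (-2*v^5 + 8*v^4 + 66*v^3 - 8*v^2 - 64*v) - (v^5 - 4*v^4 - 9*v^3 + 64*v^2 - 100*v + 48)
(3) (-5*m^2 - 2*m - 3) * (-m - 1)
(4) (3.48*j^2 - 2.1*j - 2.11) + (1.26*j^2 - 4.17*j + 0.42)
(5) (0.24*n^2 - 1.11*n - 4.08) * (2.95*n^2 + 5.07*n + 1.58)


(1) = 2*g^2 + 10*g + 11
(2) = -3*v^5 + 12*v^4 + 75*v^3 - 72*v^2 + 36*v - 48
(3) = 5*m^3 + 7*m^2 + 5*m + 3
(4) = 4.74*j^2 - 6.27*j - 1.69
(5) = 0.708*n^4 - 2.0577*n^3 - 17.2845*n^2 - 22.4394*n - 6.4464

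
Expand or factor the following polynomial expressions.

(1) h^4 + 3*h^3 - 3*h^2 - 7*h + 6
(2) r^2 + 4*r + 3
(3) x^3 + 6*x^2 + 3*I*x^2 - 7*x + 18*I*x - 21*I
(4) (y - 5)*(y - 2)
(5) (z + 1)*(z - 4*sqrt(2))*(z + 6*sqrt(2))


(1) = (h - 1)^2*(h + 2)*(h + 3)
(2) = (r + 1)*(r + 3)
(3) = (x - 1)*(x + 7)*(x + 3*I)
(4) = y^2 - 7*y + 10
(5) = z^3 + z^2 + 2*sqrt(2)*z^2 - 48*z + 2*sqrt(2)*z - 48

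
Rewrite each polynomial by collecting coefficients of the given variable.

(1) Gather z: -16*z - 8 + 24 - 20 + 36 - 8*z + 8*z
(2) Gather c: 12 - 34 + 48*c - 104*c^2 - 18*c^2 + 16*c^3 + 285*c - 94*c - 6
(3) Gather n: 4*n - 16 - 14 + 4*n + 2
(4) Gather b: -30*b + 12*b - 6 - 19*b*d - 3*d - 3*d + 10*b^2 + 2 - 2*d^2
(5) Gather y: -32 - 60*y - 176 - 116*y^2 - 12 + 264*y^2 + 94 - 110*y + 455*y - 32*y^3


(1) = 32 - 16*z
(2) = 16*c^3 - 122*c^2 + 239*c - 28
(3) = 8*n - 28
(4) = 10*b^2 + b*(-19*d - 18) - 2*d^2 - 6*d - 4
(5) = -32*y^3 + 148*y^2 + 285*y - 126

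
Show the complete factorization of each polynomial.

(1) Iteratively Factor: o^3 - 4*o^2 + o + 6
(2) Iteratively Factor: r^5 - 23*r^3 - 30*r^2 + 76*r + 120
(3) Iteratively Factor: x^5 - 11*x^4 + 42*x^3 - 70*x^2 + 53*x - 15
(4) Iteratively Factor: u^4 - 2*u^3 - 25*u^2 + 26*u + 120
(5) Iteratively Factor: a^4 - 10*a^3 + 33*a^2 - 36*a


(1) = (o - 2)*(o^2 - 2*o - 3) = (o - 2)*(o + 1)*(o - 3)
(2) = (r + 2)*(r^4 - 2*r^3 - 19*r^2 + 8*r + 60) = (r - 2)*(r + 2)*(r^3 - 19*r - 30) = (r - 2)*(r + 2)*(r + 3)*(r^2 - 3*r - 10) = (r - 5)*(r - 2)*(r + 2)*(r + 3)*(r + 2)
(3) = (x - 1)*(x^4 - 10*x^3 + 32*x^2 - 38*x + 15) = (x - 1)^2*(x^3 - 9*x^2 + 23*x - 15) = (x - 5)*(x - 1)^2*(x^2 - 4*x + 3) = (x - 5)*(x - 1)^3*(x - 3)
(4) = (u - 5)*(u^3 + 3*u^2 - 10*u - 24) = (u - 5)*(u + 4)*(u^2 - u - 6) = (u - 5)*(u - 3)*(u + 4)*(u + 2)
(5) = (a - 3)*(a^3 - 7*a^2 + 12*a) = (a - 4)*(a - 3)*(a^2 - 3*a) = a*(a - 4)*(a - 3)*(a - 3)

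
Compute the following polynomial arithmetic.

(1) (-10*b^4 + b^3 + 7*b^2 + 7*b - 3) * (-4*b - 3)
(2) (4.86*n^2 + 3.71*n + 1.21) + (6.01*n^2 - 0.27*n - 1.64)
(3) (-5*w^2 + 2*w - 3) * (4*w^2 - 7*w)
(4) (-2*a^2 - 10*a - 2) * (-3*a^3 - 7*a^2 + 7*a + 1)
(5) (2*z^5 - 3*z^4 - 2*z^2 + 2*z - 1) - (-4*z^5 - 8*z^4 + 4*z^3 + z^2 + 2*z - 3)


(1) = 40*b^5 + 26*b^4 - 31*b^3 - 49*b^2 - 9*b + 9
(2) = 10.87*n^2 + 3.44*n - 0.43
(3) = -20*w^4 + 43*w^3 - 26*w^2 + 21*w
(4) = 6*a^5 + 44*a^4 + 62*a^3 - 58*a^2 - 24*a - 2
(5) = 6*z^5 + 5*z^4 - 4*z^3 - 3*z^2 + 2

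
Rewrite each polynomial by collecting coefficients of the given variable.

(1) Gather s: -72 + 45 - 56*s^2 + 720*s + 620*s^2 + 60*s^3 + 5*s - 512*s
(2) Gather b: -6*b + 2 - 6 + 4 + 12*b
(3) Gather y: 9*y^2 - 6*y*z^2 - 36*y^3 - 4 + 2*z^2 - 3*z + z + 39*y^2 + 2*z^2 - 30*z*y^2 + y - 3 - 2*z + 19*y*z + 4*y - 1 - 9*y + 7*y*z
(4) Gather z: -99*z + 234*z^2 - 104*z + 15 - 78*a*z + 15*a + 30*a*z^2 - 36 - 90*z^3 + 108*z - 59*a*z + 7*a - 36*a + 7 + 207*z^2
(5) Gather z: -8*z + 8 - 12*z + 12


(1) = 60*s^3 + 564*s^2 + 213*s - 27
(2) = 6*b
(3) = -36*y^3 + y^2*(48 - 30*z) + y*(-6*z^2 + 26*z - 4) + 4*z^2 - 4*z - 8
(4) = -14*a - 90*z^3 + z^2*(30*a + 441) + z*(-137*a - 95) - 14
(5) = 20 - 20*z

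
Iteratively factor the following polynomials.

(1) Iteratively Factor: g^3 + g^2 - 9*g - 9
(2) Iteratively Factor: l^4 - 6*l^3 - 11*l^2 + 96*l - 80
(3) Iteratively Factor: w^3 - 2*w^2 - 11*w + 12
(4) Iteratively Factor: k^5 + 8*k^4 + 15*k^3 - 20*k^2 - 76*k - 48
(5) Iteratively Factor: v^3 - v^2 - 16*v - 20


(1) = (g + 3)*(g^2 - 2*g - 3) = (g + 1)*(g + 3)*(g - 3)
(2) = (l - 5)*(l^3 - l^2 - 16*l + 16) = (l - 5)*(l - 1)*(l^2 - 16) = (l - 5)*(l - 4)*(l - 1)*(l + 4)
(3) = (w - 4)*(w^2 + 2*w - 3) = (w - 4)*(w + 3)*(w - 1)
(4) = (k + 2)*(k^4 + 6*k^3 + 3*k^2 - 26*k - 24) = (k + 2)*(k + 4)*(k^3 + 2*k^2 - 5*k - 6) = (k + 1)*(k + 2)*(k + 4)*(k^2 + k - 6) = (k - 2)*(k + 1)*(k + 2)*(k + 4)*(k + 3)
(5) = (v + 2)*(v^2 - 3*v - 10) = (v - 5)*(v + 2)*(v + 2)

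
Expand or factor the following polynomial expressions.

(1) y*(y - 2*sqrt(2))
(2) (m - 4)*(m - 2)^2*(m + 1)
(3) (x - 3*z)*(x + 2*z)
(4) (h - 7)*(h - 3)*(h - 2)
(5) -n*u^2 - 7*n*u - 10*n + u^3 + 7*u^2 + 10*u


(1) = y^2 - 2*sqrt(2)*y
(2) = m^4 - 7*m^3 + 12*m^2 + 4*m - 16
(3) = x^2 - x*z - 6*z^2
(4) = h^3 - 12*h^2 + 41*h - 42
(5) = (-n + u)*(u + 2)*(u + 5)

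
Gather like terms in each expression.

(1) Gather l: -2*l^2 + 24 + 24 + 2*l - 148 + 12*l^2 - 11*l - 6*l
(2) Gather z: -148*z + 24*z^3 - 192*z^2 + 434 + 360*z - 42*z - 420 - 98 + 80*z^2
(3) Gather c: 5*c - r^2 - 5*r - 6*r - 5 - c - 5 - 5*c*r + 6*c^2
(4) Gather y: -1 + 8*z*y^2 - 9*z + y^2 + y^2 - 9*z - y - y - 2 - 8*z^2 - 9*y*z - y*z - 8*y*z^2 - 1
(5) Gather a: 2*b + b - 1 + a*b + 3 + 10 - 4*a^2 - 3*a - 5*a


(1) = 10*l^2 - 15*l - 100
(2) = 24*z^3 - 112*z^2 + 170*z - 84
(3) = 6*c^2 + c*(4 - 5*r) - r^2 - 11*r - 10
(4) = y^2*(8*z + 2) + y*(-8*z^2 - 10*z - 2) - 8*z^2 - 18*z - 4
(5) = -4*a^2 + a*(b - 8) + 3*b + 12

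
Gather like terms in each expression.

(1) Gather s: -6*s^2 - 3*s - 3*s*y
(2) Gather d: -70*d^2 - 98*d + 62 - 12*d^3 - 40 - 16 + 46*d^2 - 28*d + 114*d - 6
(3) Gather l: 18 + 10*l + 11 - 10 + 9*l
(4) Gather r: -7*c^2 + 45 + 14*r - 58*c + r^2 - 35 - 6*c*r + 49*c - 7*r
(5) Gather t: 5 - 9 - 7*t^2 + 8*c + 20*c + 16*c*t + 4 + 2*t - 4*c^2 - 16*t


(1) = -6*s^2 + s*(-3*y - 3)
(2) = -12*d^3 - 24*d^2 - 12*d
(3) = 19*l + 19
(4) = -7*c^2 - 9*c + r^2 + r*(7 - 6*c) + 10
(5) = -4*c^2 + 28*c - 7*t^2 + t*(16*c - 14)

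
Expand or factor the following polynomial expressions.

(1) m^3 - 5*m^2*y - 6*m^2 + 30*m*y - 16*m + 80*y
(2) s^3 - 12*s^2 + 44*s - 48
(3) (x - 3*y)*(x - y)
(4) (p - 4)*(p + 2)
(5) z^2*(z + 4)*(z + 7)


(1) = (m - 8)*(m + 2)*(m - 5*y)
(2) = (s - 6)*(s - 4)*(s - 2)
(3) = x^2 - 4*x*y + 3*y^2
(4) = p^2 - 2*p - 8
(5) = z^4 + 11*z^3 + 28*z^2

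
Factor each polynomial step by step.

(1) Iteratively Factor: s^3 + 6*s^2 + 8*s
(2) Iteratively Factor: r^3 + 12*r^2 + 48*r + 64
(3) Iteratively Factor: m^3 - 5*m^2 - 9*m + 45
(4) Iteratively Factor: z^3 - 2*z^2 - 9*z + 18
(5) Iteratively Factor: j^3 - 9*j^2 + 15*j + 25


(1) = (s + 4)*(s^2 + 2*s) = s*(s + 4)*(s + 2)
(2) = (r + 4)*(r^2 + 8*r + 16) = (r + 4)^2*(r + 4)
(3) = (m + 3)*(m^2 - 8*m + 15) = (m - 3)*(m + 3)*(m - 5)
(4) = (z - 3)*(z^2 + z - 6) = (z - 3)*(z - 2)*(z + 3)
(5) = (j + 1)*(j^2 - 10*j + 25) = (j - 5)*(j + 1)*(j - 5)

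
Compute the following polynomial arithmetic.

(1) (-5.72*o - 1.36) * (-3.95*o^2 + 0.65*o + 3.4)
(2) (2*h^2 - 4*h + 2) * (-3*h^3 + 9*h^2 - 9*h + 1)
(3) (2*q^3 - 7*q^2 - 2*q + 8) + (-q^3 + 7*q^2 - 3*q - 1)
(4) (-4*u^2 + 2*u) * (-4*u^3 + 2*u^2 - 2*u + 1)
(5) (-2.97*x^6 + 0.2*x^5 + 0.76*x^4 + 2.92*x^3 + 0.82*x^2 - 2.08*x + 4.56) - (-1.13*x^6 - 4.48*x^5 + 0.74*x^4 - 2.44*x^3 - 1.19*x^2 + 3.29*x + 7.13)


(1) = 22.594*o^3 + 1.654*o^2 - 20.332*o - 4.624
(2) = -6*h^5 + 30*h^4 - 60*h^3 + 56*h^2 - 22*h + 2
(3) = q^3 - 5*q + 7
(4) = 16*u^5 - 16*u^4 + 12*u^3 - 8*u^2 + 2*u
(5) = -1.84*x^6 + 4.68*x^5 + 0.02*x^4 + 5.36*x^3 + 2.01*x^2 - 5.37*x - 2.57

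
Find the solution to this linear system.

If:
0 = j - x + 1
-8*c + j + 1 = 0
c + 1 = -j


Then:
c = 0
j = -1
x = 0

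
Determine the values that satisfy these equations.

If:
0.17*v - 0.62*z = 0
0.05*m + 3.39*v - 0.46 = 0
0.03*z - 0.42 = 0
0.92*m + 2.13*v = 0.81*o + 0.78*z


Then:
m = -3452.59
o = -3800.67
v = 51.06
z = 14.00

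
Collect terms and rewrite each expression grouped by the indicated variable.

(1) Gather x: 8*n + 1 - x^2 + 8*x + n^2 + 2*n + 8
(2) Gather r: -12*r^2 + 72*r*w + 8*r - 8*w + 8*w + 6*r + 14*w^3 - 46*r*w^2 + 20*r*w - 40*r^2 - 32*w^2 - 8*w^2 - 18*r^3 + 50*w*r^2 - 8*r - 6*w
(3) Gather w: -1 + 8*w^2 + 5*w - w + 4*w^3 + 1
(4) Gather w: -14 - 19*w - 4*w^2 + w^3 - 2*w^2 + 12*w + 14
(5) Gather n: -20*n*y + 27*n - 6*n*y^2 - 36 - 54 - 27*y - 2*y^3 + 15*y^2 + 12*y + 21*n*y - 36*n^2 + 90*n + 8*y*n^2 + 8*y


(1) = n^2 + 10*n - x^2 + 8*x + 9
(2) = -18*r^3 + r^2*(50*w - 52) + r*(-46*w^2 + 92*w + 6) + 14*w^3 - 40*w^2 - 6*w
(3) = 4*w^3 + 8*w^2 + 4*w
(4) = w^3 - 6*w^2 - 7*w
(5) = n^2*(8*y - 36) + n*(-6*y^2 + y + 117) - 2*y^3 + 15*y^2 - 7*y - 90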